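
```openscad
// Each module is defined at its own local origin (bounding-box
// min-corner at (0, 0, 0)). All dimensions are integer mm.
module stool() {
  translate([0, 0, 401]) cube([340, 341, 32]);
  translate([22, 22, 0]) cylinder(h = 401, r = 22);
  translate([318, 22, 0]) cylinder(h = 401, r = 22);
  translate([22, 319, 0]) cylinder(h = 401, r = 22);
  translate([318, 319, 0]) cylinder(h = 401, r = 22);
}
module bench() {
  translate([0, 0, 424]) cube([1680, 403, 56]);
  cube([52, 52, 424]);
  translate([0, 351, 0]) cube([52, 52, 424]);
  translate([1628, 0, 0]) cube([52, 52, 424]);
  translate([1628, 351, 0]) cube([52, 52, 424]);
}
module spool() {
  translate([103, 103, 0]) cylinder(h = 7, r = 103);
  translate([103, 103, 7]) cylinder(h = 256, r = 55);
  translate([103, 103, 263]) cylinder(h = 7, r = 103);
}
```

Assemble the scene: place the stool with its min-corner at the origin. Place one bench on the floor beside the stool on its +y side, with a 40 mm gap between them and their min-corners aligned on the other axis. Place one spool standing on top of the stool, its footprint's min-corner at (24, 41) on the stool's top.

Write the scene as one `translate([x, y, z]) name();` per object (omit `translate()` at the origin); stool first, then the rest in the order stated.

stool();
translate([0, 381, 0]) bench();
translate([24, 41, 433]) spool();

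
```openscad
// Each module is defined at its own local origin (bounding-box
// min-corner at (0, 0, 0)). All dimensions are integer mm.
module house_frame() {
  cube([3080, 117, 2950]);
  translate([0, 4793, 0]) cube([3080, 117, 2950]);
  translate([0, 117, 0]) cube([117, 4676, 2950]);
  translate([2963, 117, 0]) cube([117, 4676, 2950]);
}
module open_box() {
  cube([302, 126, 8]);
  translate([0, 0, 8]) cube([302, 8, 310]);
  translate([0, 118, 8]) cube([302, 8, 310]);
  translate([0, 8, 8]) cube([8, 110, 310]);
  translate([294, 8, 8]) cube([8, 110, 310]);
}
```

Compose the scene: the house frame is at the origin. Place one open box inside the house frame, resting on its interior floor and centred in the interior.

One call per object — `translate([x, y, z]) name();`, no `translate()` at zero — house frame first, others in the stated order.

house_frame();
translate([1389, 2392, 0]) open_box();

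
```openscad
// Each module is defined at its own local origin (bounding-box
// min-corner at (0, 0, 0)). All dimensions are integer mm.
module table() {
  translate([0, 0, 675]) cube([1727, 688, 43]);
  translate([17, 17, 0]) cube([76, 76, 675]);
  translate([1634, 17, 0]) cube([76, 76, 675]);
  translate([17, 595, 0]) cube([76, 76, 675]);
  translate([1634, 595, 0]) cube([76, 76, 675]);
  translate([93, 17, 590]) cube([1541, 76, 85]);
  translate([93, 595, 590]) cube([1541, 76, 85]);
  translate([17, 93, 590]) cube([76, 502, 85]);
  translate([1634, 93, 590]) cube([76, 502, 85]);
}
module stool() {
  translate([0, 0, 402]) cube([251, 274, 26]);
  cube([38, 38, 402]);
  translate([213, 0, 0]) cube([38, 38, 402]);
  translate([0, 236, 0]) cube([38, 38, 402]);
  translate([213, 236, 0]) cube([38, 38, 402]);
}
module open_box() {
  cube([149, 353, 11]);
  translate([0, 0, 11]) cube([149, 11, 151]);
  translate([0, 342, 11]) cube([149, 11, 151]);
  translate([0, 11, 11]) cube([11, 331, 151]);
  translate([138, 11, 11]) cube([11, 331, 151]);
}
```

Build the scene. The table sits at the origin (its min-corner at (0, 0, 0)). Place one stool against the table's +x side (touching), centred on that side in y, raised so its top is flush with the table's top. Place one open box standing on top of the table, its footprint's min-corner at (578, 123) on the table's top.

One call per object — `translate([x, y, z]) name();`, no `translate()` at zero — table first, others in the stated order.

table();
translate([1727, 207, 290]) stool();
translate([578, 123, 718]) open_box();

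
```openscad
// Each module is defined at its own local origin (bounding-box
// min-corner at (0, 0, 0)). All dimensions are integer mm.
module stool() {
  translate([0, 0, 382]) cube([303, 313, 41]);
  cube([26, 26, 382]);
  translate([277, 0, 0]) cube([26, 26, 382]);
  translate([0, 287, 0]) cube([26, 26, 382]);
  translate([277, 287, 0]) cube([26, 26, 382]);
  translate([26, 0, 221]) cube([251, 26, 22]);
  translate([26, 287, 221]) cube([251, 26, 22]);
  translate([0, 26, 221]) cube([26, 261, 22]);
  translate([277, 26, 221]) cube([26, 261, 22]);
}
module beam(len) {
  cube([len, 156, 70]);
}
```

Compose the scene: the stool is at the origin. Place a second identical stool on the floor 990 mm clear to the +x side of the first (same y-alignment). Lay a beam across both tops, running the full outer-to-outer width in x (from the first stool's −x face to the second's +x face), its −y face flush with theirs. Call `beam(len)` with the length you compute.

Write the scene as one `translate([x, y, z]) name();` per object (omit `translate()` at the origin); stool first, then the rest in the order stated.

stool();
translate([1293, 0, 0]) stool();
translate([0, 0, 423]) beam(1596);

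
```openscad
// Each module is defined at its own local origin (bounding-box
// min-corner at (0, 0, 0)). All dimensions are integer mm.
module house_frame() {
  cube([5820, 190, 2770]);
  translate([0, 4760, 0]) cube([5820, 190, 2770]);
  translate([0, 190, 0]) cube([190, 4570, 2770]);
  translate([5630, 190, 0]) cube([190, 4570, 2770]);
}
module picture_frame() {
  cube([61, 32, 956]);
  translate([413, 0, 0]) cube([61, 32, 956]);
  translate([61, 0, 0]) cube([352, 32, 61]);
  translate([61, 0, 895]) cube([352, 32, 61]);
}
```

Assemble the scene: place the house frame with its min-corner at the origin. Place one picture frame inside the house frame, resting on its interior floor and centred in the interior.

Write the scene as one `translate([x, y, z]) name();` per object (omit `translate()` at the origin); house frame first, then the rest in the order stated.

house_frame();
translate([2673, 2459, 0]) picture_frame();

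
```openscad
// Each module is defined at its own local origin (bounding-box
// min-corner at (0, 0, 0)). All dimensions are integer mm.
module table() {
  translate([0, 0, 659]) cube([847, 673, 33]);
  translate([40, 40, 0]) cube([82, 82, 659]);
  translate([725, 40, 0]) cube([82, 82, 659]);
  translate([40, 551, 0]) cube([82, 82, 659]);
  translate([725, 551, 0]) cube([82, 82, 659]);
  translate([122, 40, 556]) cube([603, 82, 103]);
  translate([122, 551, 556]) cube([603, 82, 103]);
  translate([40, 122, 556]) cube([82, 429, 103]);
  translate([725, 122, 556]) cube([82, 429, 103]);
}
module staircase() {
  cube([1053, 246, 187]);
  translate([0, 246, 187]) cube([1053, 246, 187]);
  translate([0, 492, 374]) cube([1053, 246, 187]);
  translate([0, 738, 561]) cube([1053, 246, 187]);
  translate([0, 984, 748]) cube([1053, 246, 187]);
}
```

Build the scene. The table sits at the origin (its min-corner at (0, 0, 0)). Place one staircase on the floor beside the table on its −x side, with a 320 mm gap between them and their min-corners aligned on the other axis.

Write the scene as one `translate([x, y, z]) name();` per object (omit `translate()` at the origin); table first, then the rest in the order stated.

table();
translate([-1373, 0, 0]) staircase();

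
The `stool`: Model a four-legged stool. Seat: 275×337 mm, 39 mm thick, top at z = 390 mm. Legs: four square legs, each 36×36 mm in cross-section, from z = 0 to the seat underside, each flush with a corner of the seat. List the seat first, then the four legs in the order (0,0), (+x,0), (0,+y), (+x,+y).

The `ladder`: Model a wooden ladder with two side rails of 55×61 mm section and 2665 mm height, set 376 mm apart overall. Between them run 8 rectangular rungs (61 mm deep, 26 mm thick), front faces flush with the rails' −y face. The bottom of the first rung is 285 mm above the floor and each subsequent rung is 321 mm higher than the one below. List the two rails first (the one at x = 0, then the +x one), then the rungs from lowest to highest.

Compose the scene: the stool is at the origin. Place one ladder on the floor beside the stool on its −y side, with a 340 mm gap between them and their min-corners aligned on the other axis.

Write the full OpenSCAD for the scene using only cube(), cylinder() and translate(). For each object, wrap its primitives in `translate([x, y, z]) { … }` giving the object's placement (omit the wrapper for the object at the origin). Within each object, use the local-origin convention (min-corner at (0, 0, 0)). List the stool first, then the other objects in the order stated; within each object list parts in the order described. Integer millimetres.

translate([0, 0, 351]) cube([275, 337, 39]);
cube([36, 36, 351]);
translate([239, 0, 0]) cube([36, 36, 351]);
translate([0, 301, 0]) cube([36, 36, 351]);
translate([239, 301, 0]) cube([36, 36, 351]);
translate([0, -401, 0]) {
  cube([55, 61, 2665]);
  translate([321, 0, 0]) cube([55, 61, 2665]);
  translate([55, 0, 285]) cube([266, 61, 26]);
  translate([55, 0, 606]) cube([266, 61, 26]);
  translate([55, 0, 927]) cube([266, 61, 26]);
  translate([55, 0, 1248]) cube([266, 61, 26]);
  translate([55, 0, 1569]) cube([266, 61, 26]);
  translate([55, 0, 1890]) cube([266, 61, 26]);
  translate([55, 0, 2211]) cube([266, 61, 26]);
  translate([55, 0, 2532]) cube([266, 61, 26]);
}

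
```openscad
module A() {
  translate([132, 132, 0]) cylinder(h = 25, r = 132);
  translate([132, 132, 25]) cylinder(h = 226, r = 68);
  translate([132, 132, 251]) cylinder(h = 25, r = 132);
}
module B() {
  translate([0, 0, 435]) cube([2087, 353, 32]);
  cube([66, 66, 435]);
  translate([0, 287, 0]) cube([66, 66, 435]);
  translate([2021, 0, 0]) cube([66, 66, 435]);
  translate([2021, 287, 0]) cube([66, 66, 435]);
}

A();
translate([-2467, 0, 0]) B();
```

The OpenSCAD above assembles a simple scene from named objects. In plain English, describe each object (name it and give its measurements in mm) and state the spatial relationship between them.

A is a spool: two coaxial disc flanges of radius 132 mm and thickness 25 mm, joined by a core cylinder of radius 68 mm and height 226 mm. The lower flange rests on z = 0 and the three cylinders share a vertical axis.

B is a bench: a 2087×353 mm seat slab, 32 mm thick, top at z = 467 mm, on four 66×66 mm square legs flush with the seat corners and standing on z = 0.

The bench is on the floor beside the spool on its −x side.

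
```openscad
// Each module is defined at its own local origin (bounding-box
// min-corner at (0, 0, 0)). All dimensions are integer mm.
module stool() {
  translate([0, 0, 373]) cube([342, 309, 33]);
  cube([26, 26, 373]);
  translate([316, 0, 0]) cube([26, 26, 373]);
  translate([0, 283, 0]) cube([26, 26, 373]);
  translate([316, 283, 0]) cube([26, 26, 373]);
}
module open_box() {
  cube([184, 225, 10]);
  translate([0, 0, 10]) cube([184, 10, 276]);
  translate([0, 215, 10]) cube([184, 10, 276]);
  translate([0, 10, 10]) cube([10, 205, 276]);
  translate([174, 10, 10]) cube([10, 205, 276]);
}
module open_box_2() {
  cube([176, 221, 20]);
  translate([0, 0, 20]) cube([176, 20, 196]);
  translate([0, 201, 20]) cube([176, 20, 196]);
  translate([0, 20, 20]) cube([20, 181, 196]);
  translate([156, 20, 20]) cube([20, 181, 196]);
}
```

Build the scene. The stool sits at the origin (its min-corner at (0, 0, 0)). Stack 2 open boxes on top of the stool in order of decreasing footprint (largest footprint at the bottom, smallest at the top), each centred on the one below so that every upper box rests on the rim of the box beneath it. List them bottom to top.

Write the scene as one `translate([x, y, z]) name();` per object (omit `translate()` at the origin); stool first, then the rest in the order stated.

stool();
translate([79, 42, 406]) open_box();
translate([83, 44, 692]) open_box_2();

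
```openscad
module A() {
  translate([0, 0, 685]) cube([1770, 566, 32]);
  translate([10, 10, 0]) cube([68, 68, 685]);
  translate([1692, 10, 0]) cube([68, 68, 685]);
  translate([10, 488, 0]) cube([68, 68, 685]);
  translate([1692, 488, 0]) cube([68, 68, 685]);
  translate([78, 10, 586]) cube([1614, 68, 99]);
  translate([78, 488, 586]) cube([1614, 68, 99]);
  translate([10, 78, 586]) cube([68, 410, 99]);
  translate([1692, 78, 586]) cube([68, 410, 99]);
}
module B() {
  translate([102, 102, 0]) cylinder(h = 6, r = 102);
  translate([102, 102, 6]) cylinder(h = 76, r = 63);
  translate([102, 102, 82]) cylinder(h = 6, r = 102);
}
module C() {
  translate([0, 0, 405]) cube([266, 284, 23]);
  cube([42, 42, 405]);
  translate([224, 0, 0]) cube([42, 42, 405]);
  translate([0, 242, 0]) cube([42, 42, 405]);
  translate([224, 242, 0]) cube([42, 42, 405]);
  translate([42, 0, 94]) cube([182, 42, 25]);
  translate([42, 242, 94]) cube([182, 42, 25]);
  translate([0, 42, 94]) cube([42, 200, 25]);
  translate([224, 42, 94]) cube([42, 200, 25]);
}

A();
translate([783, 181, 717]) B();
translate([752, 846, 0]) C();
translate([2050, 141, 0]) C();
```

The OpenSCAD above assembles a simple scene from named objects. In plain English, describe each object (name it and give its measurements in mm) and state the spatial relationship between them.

A is a rectangular dining table. The top is 1770×566×32 mm with its upper surface at z = 717 mm. It stands on four 68×68 mm square legs, each inset 10 mm from the nearest pair of top edges, running from the floor to the underside of the top. Four apron rails, 68 mm thick and 99 mm tall, run between adjacent legs with their top edges flush with the underside of the top and their outer faces flush with the legs' outer faces.

B is a spool: two coaxial disc flanges of radius 102 mm and thickness 6 mm, joined by a core cylinder of radius 63 mm and height 76 mm. The lower flange rests on z = 0 and the three cylinders share a vertical axis.

C is a simple wooden stool: a rectangular seat 266 mm (x) by 284 mm (y), 23 mm thick, top face at z = 428 mm, on four square legs, each 42×42 mm in cross-section. The legs rest on z = 0, each flush with a corner of the seat. Four stretchers, 42 mm wide and 25 mm tall, connect adjacent legs with their undersides at z = 94 mm, each running between the inner faces of the legs it joins and aligned with the legs' outer faces on the other axis.

The spool is on top of the table, centred. Two stools sit around the table at the +y, +x sides.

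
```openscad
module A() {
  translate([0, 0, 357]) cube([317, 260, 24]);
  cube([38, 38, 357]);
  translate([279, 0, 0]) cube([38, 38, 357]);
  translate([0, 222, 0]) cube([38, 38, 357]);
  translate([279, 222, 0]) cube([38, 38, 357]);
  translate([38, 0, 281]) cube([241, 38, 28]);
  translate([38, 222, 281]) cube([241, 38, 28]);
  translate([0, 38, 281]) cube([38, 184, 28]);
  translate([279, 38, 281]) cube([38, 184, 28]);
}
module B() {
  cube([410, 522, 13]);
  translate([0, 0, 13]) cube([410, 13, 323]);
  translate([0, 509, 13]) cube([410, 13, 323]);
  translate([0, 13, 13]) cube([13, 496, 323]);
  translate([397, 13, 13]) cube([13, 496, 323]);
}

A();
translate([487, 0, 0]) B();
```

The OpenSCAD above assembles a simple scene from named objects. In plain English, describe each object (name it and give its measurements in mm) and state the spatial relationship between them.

A is a four-legged stool. The seat is 317×260 mm, 24 mm thick, top at z = 381 mm. It stands on four square legs, each 38×38 mm in cross-section, from z = 0 to the seat underside, each flush with a corner of the seat. Four stretchers, 38 mm wide and 28 mm tall, connect adjacent legs with their undersides at z = 281 mm, each running between the inner faces of the legs it joins and aligned with the legs' outer faces on the other axis.

B is an open-topped rectangular box: outside dimensions 410×522×336 mm, with a uniform wall and base thickness of 13 mm. The base is a full 410×522 slab on the floor; four walls sit on top of the base. The front and back walls (the −y and +y sides) span the full width; the two side walls fit between them.

The open box is on the floor beside the stool on its +x side.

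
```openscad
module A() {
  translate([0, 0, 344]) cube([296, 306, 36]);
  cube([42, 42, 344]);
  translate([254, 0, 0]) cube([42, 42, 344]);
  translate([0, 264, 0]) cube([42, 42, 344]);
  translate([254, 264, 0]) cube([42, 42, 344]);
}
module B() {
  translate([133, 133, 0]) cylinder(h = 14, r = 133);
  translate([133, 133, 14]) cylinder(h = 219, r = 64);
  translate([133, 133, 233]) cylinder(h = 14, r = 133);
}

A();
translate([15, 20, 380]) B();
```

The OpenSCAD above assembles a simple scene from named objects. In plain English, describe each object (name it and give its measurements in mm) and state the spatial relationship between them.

A is a four-legged stool. The seat is a 296×306×36 mm slab whose top surface is at z = 380 mm; four square legs, each 42×42 mm in cross-section, run from the floor (z = 0) to the underside of the seat, each flush with a corner of the seat.

B is a spool: two coaxial disc flanges of radius 133 mm and thickness 14 mm, joined by a core cylinder of radius 64 mm and height 219 mm. The lower flange rests on z = 0 and the three cylinders share a vertical axis.

The spool is on top of the stool, centred.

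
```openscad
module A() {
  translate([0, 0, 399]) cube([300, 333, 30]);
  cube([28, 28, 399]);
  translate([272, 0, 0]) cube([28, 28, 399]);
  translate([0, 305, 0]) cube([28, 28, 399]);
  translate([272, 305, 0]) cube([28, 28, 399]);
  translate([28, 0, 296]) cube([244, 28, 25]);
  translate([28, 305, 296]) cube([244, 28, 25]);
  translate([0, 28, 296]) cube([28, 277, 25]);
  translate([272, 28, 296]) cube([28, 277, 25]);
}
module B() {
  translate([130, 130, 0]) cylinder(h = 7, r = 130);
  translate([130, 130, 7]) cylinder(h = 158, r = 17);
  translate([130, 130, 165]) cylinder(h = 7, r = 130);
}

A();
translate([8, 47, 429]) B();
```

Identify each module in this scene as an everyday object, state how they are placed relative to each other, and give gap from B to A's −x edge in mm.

A is a stool. B is a spool. The spool is on top of the stool. The gap from the spool to the stool's −x edge is 8 mm.

The spool's min-x is at 8; the stool's min-x is 0; gap = 8 mm.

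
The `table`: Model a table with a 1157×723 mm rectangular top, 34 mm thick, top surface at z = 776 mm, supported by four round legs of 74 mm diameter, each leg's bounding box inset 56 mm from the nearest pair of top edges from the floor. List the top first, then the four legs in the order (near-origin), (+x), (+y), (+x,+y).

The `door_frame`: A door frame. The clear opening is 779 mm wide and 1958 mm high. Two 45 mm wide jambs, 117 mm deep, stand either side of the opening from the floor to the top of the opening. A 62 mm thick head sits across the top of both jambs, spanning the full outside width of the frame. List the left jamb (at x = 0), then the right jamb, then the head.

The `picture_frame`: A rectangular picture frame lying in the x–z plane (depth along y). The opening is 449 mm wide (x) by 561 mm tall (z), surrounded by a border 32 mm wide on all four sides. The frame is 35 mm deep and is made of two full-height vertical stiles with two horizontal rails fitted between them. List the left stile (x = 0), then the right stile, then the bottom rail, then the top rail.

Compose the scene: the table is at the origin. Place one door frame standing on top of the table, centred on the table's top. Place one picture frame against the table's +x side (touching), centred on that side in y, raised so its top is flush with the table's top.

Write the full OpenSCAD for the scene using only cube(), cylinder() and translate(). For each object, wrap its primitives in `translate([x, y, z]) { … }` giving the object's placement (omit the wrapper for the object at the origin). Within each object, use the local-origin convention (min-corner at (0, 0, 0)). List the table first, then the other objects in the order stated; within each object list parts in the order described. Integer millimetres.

translate([0, 0, 742]) cube([1157, 723, 34]);
translate([93, 93, 0]) cylinder(h = 742, r = 37);
translate([1064, 93, 0]) cylinder(h = 742, r = 37);
translate([93, 630, 0]) cylinder(h = 742, r = 37);
translate([1064, 630, 0]) cylinder(h = 742, r = 37);
translate([144, 303, 776]) {
  cube([45, 117, 1958]);
  translate([824, 0, 0]) cube([45, 117, 1958]);
  translate([0, 0, 1958]) cube([869, 117, 62]);
}
translate([1157, 344, 151]) {
  cube([32, 35, 625]);
  translate([481, 0, 0]) cube([32, 35, 625]);
  translate([32, 0, 0]) cube([449, 35, 32]);
  translate([32, 0, 593]) cube([449, 35, 32]);
}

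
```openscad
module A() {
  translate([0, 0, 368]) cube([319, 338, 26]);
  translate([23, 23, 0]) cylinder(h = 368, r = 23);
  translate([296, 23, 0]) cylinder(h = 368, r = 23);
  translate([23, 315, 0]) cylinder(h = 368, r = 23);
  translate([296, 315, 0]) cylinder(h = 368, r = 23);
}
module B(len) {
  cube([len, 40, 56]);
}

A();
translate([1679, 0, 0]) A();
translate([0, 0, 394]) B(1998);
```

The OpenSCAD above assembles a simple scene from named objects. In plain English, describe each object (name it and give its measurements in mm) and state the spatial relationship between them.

A is a simple wooden stool: a rectangular seat 319 mm (x) by 338 mm (y), 26 mm thick, top face at z = 394 mm, on four round legs, each 46 mm in diameter. The legs rest on z = 0, each leg's axis is inset half a diameter from the nearest pair of seat edges (so the leg's bounding box is flush with the corner).

B is a rectangular beam 1998 mm long (x), 40 mm deep (y), 56 mm thick (z).

The beam spans the tops of two stools placed 1360 mm apart, resting at z = 394 mm.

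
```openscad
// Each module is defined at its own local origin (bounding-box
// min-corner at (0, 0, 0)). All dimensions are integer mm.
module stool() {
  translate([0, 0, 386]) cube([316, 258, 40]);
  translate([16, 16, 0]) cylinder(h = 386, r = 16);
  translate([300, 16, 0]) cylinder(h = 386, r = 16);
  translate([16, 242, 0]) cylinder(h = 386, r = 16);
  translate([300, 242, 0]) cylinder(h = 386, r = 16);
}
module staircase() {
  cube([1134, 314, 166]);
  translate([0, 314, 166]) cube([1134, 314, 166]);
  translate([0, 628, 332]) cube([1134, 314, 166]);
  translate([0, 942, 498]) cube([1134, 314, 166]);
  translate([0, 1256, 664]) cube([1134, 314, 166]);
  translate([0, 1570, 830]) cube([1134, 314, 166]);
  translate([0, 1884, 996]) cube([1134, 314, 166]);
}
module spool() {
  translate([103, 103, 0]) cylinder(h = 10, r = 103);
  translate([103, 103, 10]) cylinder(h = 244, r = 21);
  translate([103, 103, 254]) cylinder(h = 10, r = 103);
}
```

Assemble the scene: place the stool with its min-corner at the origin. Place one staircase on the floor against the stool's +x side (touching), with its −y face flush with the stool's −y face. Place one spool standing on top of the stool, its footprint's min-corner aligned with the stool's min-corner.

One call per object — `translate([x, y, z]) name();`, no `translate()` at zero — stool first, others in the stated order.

stool();
translate([316, 0, 0]) staircase();
translate([0, 0, 426]) spool();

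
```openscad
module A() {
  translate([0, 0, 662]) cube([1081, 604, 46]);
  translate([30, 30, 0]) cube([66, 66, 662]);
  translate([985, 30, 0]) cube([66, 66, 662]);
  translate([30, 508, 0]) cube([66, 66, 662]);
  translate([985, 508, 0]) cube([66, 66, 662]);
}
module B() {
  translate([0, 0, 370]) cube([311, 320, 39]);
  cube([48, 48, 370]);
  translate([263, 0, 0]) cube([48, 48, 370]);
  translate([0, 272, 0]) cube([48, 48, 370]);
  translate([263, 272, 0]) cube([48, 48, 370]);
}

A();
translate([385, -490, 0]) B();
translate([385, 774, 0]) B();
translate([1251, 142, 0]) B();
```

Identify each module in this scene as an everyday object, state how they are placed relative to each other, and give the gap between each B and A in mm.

Each stool's nearest face is 170 mm from the table's bounding box.

A is a table. B is a stool. Three stools sit around the table at the −y, +y, +x sides. The gap between each stool and the table is 170 mm.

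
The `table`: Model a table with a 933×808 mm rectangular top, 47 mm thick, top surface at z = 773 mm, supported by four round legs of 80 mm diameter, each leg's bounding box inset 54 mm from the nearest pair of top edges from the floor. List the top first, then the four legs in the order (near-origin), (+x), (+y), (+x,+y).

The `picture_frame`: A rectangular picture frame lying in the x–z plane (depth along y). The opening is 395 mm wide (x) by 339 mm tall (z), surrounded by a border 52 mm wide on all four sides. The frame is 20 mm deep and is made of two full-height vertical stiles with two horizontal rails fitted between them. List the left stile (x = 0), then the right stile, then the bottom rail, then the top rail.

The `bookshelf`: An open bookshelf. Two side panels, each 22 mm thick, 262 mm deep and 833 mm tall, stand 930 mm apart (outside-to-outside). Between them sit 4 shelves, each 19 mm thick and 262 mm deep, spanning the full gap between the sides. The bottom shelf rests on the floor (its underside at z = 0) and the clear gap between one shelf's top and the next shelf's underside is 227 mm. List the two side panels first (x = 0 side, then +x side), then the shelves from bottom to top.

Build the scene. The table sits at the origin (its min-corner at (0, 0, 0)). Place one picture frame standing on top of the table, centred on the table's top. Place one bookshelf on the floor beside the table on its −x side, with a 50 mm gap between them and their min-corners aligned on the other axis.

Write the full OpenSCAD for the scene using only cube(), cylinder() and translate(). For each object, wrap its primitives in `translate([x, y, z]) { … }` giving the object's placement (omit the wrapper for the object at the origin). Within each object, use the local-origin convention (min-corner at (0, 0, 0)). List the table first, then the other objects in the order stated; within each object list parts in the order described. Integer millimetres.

translate([0, 0, 726]) cube([933, 808, 47]);
translate([94, 94, 0]) cylinder(h = 726, r = 40);
translate([839, 94, 0]) cylinder(h = 726, r = 40);
translate([94, 714, 0]) cylinder(h = 726, r = 40);
translate([839, 714, 0]) cylinder(h = 726, r = 40);
translate([217, 394, 773]) {
  cube([52, 20, 443]);
  translate([447, 0, 0]) cube([52, 20, 443]);
  translate([52, 0, 0]) cube([395, 20, 52]);
  translate([52, 0, 391]) cube([395, 20, 52]);
}
translate([-980, 0, 0]) {
  cube([22, 262, 833]);
  translate([908, 0, 0]) cube([22, 262, 833]);
  translate([22, 0, 0]) cube([886, 262, 19]);
  translate([22, 0, 246]) cube([886, 262, 19]);
  translate([22, 0, 492]) cube([886, 262, 19]);
  translate([22, 0, 738]) cube([886, 262, 19]);
}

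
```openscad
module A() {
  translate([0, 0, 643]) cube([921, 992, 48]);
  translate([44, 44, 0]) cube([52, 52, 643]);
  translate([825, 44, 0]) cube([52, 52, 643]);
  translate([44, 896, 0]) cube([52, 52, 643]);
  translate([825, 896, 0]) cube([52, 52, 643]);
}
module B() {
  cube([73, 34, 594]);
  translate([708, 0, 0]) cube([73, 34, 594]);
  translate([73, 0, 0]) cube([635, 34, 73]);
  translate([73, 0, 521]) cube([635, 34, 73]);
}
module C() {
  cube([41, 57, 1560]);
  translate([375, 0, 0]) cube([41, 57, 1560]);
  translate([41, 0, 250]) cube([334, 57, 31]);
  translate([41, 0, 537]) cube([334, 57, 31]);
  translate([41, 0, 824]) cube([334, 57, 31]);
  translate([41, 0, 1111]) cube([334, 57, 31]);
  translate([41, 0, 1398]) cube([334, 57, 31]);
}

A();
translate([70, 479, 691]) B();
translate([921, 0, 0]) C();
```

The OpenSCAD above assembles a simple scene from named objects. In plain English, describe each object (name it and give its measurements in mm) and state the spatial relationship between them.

A is a table: top 921 mm (x) × 992 mm (y), 48 mm thick, upper face at z = 691 mm, on four 52×52 mm square legs, each inset 44 mm from the nearest pair of top edges, running from z = 0 to the bottom of the top.

B is a picture frame with a 635×448 mm rectangular opening (x by z) and a uniform 73 mm border on every side. Frame depth is 34 mm along y. It is built from two vertical stiles running the full outside height and two horizontal rails spanning the gap between the stiles.

C is a wooden ladder with two side rails of 41×57 mm section and 1560 mm height, set 416 mm apart overall. Between them run 5 rectangular rungs (57 mm deep, 31 mm thick), front faces flush with the rails' −y face. The bottom of the first rung is 250 mm above the floor and each subsequent rung is 287 mm higher than the one below.

The picture frame is on top of the table, centred. The ladder is against the table's +x side, with their −y faces flush.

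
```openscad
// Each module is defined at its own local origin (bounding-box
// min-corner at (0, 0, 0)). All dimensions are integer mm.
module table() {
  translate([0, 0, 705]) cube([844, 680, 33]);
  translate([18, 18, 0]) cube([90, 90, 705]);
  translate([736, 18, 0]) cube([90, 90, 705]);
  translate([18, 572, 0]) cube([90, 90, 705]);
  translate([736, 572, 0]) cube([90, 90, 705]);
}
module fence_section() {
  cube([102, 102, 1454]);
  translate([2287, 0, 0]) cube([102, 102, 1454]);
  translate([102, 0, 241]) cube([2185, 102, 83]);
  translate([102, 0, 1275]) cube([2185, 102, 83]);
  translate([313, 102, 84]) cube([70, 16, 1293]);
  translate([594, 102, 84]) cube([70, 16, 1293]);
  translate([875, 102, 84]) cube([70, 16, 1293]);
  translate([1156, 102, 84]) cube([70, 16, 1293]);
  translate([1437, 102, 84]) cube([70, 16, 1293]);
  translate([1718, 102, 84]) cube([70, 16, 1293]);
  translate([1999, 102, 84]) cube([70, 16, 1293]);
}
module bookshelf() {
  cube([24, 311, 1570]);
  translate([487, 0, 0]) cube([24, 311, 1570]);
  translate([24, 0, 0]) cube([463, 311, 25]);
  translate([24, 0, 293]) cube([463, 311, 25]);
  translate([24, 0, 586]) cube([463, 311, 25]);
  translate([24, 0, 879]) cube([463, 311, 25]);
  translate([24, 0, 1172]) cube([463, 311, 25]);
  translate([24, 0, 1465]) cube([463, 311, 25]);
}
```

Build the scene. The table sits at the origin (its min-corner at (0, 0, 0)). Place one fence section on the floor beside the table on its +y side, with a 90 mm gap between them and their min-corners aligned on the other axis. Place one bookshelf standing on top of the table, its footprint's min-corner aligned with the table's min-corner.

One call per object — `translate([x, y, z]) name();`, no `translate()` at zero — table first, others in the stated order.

table();
translate([0, 770, 0]) fence_section();
translate([0, 0, 738]) bookshelf();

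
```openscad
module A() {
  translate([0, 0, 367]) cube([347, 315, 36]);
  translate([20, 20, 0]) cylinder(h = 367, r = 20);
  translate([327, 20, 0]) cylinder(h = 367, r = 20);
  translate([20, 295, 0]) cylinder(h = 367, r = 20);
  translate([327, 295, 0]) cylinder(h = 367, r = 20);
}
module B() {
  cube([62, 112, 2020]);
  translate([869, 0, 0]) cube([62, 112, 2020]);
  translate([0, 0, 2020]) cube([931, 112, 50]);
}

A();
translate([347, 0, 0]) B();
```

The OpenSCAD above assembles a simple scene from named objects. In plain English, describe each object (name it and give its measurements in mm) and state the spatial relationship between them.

A is a four-legged stool. The seat is 347×315 mm, 36 mm thick, top at z = 403 mm. It stands on four round legs, each 40 mm in diameter, from z = 0 to the seat underside, each leg's axis is inset half a diameter from the nearest pair of seat edges (so the leg's bounding box is flush with the corner).

B is a door frame. The clear opening is 807 mm wide and 2020 mm high. Two 62 mm wide jambs, 112 mm deep, stand either side of the opening from the floor to the top of the opening. A 50 mm thick head sits across the top of both jambs, spanning the full outside width of the frame.

The door frame is against the stool's +x side, with their −y faces flush.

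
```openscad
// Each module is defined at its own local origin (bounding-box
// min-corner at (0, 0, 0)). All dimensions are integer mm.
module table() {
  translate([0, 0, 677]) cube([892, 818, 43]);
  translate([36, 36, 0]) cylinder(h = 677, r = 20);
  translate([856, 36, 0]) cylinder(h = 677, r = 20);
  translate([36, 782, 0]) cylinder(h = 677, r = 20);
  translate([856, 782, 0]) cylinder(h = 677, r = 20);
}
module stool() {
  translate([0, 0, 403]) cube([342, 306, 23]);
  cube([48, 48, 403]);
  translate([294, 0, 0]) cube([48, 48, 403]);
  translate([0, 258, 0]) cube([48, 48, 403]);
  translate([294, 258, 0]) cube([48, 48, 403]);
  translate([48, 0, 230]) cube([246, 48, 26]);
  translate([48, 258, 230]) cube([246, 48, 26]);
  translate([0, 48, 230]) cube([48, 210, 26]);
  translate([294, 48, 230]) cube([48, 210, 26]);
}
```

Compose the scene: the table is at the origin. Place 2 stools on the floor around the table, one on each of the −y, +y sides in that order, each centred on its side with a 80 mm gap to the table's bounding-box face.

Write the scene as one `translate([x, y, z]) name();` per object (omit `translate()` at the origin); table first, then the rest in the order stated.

table();
translate([275, -386, 0]) stool();
translate([275, 898, 0]) stool();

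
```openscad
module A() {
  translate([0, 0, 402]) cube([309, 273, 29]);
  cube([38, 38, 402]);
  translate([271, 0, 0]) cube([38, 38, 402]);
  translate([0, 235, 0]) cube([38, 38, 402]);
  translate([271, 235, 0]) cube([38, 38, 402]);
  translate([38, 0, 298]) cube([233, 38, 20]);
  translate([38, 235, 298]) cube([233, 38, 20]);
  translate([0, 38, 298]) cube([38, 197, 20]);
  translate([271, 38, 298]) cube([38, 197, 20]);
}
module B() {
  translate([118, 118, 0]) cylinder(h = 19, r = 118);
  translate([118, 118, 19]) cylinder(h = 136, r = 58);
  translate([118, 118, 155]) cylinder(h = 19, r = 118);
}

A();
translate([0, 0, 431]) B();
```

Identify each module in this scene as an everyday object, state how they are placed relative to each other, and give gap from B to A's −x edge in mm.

The spool's min-x is at 0; the stool's min-x is 0; gap = 0 mm.

A is a stool. B is a spool. The spool is on top of the stool. The gap from the spool to the stool's −x edge is 0 mm.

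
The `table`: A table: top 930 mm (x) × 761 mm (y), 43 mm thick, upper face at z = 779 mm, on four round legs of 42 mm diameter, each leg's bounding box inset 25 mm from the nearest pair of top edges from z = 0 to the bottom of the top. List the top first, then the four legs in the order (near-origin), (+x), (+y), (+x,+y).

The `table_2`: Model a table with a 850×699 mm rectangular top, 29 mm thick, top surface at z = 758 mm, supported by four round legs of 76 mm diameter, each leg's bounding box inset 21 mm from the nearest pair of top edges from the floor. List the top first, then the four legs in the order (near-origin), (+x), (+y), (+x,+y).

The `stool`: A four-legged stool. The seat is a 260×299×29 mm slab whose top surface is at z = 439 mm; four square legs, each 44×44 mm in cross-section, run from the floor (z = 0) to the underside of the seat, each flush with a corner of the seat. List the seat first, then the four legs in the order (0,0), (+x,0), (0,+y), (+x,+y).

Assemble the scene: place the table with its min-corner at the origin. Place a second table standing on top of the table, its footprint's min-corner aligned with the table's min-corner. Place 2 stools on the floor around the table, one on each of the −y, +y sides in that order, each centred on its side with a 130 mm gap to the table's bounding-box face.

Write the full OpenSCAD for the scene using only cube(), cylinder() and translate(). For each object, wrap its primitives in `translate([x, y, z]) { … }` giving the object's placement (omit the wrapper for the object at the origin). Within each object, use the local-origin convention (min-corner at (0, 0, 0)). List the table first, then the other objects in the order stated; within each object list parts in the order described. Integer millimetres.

translate([0, 0, 736]) cube([930, 761, 43]);
translate([46, 46, 0]) cylinder(h = 736, r = 21);
translate([884, 46, 0]) cylinder(h = 736, r = 21);
translate([46, 715, 0]) cylinder(h = 736, r = 21);
translate([884, 715, 0]) cylinder(h = 736, r = 21);
translate([0, 0, 779]) {
  translate([0, 0, 729]) cube([850, 699, 29]);
  translate([59, 59, 0]) cylinder(h = 729, r = 38);
  translate([791, 59, 0]) cylinder(h = 729, r = 38);
  translate([59, 640, 0]) cylinder(h = 729, r = 38);
  translate([791, 640, 0]) cylinder(h = 729, r = 38);
}
translate([335, -429, 0]) {
  translate([0, 0, 410]) cube([260, 299, 29]);
  cube([44, 44, 410]);
  translate([216, 0, 0]) cube([44, 44, 410]);
  translate([0, 255, 0]) cube([44, 44, 410]);
  translate([216, 255, 0]) cube([44, 44, 410]);
}
translate([335, 891, 0]) {
  translate([0, 0, 410]) cube([260, 299, 29]);
  cube([44, 44, 410]);
  translate([216, 0, 0]) cube([44, 44, 410]);
  translate([0, 255, 0]) cube([44, 44, 410]);
  translate([216, 255, 0]) cube([44, 44, 410]);
}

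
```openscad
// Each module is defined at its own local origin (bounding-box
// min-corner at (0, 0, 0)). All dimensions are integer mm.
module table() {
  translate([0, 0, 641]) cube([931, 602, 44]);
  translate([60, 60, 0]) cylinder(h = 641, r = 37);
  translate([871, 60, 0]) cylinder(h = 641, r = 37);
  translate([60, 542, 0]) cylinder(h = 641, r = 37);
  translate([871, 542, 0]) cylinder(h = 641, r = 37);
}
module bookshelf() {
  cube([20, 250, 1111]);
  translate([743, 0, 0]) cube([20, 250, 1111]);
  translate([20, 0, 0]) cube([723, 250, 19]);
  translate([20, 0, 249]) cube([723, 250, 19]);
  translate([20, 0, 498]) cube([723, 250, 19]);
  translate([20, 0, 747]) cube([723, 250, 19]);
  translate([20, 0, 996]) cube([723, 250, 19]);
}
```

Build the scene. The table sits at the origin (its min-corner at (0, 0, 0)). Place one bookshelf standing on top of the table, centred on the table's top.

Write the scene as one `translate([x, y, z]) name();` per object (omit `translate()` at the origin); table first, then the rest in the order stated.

table();
translate([84, 176, 685]) bookshelf();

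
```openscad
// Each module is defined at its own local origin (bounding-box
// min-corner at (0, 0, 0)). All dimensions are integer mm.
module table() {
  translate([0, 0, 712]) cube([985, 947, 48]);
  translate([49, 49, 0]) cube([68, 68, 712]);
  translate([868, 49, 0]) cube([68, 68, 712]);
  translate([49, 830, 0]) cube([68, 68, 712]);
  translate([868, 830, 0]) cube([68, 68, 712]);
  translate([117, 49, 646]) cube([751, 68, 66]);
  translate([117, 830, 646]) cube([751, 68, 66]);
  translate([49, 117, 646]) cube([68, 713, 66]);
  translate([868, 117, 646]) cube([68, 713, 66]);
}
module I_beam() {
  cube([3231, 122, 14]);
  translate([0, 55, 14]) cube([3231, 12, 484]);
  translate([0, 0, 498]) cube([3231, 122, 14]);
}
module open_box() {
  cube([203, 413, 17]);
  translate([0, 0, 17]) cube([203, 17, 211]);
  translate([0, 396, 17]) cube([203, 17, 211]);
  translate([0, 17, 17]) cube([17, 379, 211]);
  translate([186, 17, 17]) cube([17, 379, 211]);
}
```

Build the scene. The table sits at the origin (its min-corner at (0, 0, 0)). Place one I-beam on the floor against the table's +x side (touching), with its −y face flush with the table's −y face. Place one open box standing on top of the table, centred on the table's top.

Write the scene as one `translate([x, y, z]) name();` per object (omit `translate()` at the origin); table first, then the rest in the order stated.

table();
translate([985, 0, 0]) I_beam();
translate([391, 267, 760]) open_box();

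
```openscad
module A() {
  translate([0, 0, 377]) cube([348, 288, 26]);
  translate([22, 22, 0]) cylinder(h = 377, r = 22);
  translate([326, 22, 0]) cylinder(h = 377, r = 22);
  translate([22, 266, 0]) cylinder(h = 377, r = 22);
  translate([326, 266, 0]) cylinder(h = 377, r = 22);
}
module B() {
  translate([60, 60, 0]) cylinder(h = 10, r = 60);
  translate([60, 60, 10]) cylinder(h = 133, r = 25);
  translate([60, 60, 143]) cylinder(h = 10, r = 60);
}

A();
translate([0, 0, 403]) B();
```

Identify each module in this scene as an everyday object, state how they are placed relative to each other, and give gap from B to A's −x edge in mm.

The spool's min-x is at 0; the stool's min-x is 0; gap = 0 mm.

A is a stool. B is a spool. The spool is on top of the stool. The gap from the spool to the stool's −x edge is 0 mm.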